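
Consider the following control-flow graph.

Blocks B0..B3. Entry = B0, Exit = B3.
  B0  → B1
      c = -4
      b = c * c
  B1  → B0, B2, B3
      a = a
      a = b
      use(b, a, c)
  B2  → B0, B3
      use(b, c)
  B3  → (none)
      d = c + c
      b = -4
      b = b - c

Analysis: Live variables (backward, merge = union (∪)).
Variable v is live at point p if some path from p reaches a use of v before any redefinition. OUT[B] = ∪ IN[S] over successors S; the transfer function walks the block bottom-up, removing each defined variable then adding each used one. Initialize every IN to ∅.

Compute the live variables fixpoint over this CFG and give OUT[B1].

Converged values:
  B0: | IN={a} | OUT={a, b, c}
  B1: | IN={a, b, c} | OUT={a, b, c}
  B2: | IN={a, b, c} | OUT={a, c}
  B3: | IN={c} | OUT={}

Merge at B1: OUT[B1] = IN[B0] ⊔ IN[B2] ⊔ IN[B3] = {a, b, c}

Answer: {a, b, c}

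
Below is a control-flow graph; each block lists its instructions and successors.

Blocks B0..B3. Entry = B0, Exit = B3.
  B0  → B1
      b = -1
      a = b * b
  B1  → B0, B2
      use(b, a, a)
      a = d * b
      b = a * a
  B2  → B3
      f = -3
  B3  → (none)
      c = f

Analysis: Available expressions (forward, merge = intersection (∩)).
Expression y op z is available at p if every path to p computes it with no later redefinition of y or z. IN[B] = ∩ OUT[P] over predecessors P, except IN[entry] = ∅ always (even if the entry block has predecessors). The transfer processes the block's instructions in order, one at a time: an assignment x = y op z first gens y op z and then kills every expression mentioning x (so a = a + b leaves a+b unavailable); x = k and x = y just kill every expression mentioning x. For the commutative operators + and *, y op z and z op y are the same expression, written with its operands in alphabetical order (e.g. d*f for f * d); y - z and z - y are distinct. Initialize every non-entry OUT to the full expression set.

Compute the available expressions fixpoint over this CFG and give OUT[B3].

Converged values:
  B0: | IN={} | OUT={b*b}
  B1: | IN={b*b} | OUT={a*a}
  B2: | IN={a*a} | OUT={a*a}
  B3: | IN={a*a} | OUT={a*a}

Merge at B3: IN[B3] = OUT[B2] = {a*a}
Applying B3's transfer function to that IN value gives OUT[B3] (row B3 above).

Answer: {a*a}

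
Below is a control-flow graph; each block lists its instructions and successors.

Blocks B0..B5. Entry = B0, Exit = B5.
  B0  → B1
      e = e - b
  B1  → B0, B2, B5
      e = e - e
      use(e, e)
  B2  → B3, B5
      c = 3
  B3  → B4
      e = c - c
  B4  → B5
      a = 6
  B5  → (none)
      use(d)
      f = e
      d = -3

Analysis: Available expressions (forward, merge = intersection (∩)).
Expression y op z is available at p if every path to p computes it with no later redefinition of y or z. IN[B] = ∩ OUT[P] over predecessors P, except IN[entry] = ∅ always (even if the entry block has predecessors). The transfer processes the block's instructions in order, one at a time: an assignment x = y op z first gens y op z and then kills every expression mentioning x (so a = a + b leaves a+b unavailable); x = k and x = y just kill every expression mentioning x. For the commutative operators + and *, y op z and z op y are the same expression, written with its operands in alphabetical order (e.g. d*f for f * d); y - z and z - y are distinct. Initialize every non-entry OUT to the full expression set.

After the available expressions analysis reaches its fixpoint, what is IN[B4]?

Converged values:
  B0:  IN={}  OUT={}
  B1:  IN={}  OUT={}
  B2:  IN={}  OUT={}
  B3:  IN={}  OUT={c-c}
  B4:  IN={c-c}  OUT={c-c}
  B5:  IN={}  OUT={}

Merge at B4: IN[B4] = OUT[B3] = {c-c}

Answer: {c-c}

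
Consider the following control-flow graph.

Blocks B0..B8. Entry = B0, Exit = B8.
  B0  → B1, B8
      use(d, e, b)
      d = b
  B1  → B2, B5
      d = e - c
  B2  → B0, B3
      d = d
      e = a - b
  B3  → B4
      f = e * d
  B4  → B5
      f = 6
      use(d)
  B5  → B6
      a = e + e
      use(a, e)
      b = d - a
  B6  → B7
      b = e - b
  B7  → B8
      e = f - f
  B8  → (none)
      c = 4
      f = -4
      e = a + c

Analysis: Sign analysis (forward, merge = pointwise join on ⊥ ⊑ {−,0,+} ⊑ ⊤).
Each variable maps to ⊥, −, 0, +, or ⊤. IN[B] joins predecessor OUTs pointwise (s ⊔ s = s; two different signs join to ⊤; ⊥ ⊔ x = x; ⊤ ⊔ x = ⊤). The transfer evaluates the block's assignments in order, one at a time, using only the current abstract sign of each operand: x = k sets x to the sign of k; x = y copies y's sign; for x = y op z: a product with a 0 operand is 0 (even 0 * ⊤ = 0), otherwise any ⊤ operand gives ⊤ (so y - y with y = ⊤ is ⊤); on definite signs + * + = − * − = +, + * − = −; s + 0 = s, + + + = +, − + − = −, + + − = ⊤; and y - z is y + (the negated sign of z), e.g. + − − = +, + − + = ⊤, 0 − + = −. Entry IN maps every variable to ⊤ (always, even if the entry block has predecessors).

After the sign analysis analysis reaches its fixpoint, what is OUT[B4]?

Per-block solution:
  B0:   IN=(all ⊤)   OUT=(all ⊤)
  B1:   IN=(all ⊤)   OUT=(all ⊤)
  B2:   IN=(all ⊤)   OUT=(all ⊤)
  B3:   IN=(all ⊤)   OUT=(all ⊤)
  B4:   IN=(all ⊤)   OUT={f:+; rest ⊤}
  B5:   IN=(all ⊤)   OUT=(all ⊤)
  B6:   IN=(all ⊤)   OUT=(all ⊤)
  B7:   IN=(all ⊤)   OUT=(all ⊤)
  B8:   IN=(all ⊤)   OUT={c:+, f:-; rest ⊤}

Merge at B4: IN[B4] = OUT[B3] = {a: ⊤, b: ⊤, c: ⊤, d: ⊤, e: ⊤, f: ⊤}
Applying B4's transfer function to that IN value gives OUT[B4] (row B4 above).

Answer: {a: ⊤, b: ⊤, c: ⊤, d: ⊤, e: ⊤, f: +}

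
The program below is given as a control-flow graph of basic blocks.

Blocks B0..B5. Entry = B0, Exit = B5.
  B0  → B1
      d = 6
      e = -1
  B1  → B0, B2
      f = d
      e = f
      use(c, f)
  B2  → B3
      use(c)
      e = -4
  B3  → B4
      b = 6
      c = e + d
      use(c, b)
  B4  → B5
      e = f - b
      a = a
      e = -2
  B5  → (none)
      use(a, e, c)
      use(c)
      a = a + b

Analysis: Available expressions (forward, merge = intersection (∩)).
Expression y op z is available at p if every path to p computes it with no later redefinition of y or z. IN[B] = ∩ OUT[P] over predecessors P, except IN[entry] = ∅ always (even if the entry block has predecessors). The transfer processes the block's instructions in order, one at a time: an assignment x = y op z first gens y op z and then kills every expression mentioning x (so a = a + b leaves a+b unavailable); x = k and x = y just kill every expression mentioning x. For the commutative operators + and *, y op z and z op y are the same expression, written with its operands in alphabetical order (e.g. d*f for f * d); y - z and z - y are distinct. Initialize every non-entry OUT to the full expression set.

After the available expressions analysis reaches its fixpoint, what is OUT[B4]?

Answer: {f-b}

Working:
Converged values:
  B0: | IN={} | OUT={}
  B1: | IN={} | OUT={}
  B2: | IN={} | OUT={}
  B3: | IN={} | OUT={d+e}
  B4: | IN={d+e} | OUT={f-b}
  B5: | IN={f-b} | OUT={f-b}

Merge at B4: IN[B4] = OUT[B3] = {d+e}
Applying B4's transfer function to that IN value gives OUT[B4] (row B4 above).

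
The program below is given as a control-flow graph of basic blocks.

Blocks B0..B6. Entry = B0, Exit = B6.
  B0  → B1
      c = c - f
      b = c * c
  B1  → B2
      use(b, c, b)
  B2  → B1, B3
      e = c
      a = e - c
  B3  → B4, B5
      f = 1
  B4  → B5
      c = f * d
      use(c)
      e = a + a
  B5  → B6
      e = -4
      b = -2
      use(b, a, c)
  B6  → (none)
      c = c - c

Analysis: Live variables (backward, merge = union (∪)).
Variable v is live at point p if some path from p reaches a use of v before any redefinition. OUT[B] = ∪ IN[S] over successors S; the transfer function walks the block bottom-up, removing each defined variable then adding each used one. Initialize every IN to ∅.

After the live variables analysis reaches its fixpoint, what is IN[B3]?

Answer: {a, c, d}

Working:
Fixpoint table:
  B0:   IN={c, d, f}   OUT={b, c, d}
  B1:   IN={b, c, d}   OUT={b, c, d}
  B2:   IN={b, c, d}   OUT={a, b, c, d}
  B3:   IN={a, c, d}   OUT={a, c, d, f}
  B4:   IN={a, d, f}   OUT={a, c}
  B5:   IN={a, c}   OUT={c}
  B6:   IN={c}   OUT={}

Merge at B3: OUT[B3] = IN[B4] ⊔ IN[B5] = {a, c, d, f}
Applying B3's transfer function to that OUT value gives IN[B3] (row B3 above).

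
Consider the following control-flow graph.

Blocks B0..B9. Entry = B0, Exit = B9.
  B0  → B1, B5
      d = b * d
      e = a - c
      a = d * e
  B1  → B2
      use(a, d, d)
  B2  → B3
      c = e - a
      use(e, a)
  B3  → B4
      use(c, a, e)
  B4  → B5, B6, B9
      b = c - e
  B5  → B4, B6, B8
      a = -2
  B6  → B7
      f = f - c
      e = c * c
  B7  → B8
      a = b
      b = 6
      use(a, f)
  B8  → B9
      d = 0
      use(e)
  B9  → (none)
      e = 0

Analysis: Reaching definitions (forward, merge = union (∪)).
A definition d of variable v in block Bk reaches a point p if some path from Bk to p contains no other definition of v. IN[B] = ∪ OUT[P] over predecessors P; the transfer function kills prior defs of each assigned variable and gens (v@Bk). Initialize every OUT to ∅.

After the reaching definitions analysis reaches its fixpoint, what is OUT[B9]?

Answer: {a@B0, a@B5, a@B7, b@B4, b@B7, c@B2, d@B0, d@B8, e@B9, f@B6}

Working:
Converged values:
  B0:  IN={}  OUT={a@B0, d@B0, e@B0}
  B1:  IN={a@B0, d@B0, e@B0}  OUT={a@B0, d@B0, e@B0}
  B2:  IN={a@B0, d@B0, e@B0}  OUT={a@B0, c@B2, d@B0, e@B0}
  B3:  IN={a@B0, c@B2, d@B0, e@B0}  OUT={a@B0, c@B2, d@B0, e@B0}
  B4:  IN={a@B0, a@B5, b@B4, c@B2, d@B0, e@B0}  OUT={a@B0, a@B5, b@B4, c@B2, d@B0, e@B0}
  B5:  IN={a@B0, a@B5, b@B4, c@B2, d@B0, e@B0}  OUT={a@B5, b@B4, c@B2, d@B0, e@B0}
  B6:  IN={a@B0, a@B5, b@B4, c@B2, d@B0, e@B0}  OUT={a@B0, a@B5, b@B4, c@B2, d@B0, e@B6, f@B6}
  B7:  IN={a@B0, a@B5, b@B4, c@B2, d@B0, e@B6, f@B6}  OUT={a@B7, b@B7, c@B2, d@B0, e@B6, f@B6}
  B8:  IN={a@B5, a@B7, b@B4, b@B7, c@B2, d@B0, e@B0, e@B6, f@B6}  OUT={a@B5, a@B7, b@B4, b@B7, c@B2, d@B8, e@B0, e@B6, f@B6}
  B9:  IN={a@B0, a@B5, a@B7, b@B4, b@B7, c@B2, d@B0, d@B8, e@B0, e@B6, f@B6}  OUT={a@B0, a@B5, a@B7, b@B4, b@B7, c@B2, d@B0, d@B8, e@B9, f@B6}

Merge at B9: IN[B9] = OUT[B4] ⊔ OUT[B8] = {a@B0, a@B5, a@B7, b@B4, b@B7, c@B2, d@B0, d@B8, e@B0, e@B6, f@B6}
Applying B9's transfer function to that IN value gives OUT[B9] (row B9 above).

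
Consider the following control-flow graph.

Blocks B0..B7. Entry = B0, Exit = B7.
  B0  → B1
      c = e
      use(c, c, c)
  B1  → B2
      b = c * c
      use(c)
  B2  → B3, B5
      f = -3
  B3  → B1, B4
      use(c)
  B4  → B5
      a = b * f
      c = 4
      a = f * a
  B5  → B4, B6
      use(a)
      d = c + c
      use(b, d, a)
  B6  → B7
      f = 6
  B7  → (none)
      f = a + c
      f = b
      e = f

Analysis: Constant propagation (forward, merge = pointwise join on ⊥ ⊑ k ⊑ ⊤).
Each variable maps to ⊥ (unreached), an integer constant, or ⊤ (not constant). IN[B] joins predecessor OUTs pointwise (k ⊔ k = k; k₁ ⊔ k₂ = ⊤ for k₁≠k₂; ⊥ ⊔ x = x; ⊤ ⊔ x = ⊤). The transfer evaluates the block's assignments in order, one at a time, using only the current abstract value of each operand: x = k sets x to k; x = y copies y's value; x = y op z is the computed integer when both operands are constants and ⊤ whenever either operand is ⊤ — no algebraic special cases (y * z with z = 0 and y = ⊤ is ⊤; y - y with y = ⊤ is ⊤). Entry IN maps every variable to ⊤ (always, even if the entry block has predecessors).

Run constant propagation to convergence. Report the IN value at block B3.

Fixpoint table:
  B0:   IN=(all ⊤)   OUT=(all ⊤)
  B1:   IN=(all ⊤)   OUT=(all ⊤)
  B2:   IN=(all ⊤)   OUT={f:-3; rest ⊤}
  B3:   IN={f:-3; rest ⊤}   OUT={f:-3; rest ⊤}
  B4:   IN={f:-3; rest ⊤}   OUT={c:4, f:-3; rest ⊤}
  B5:   IN={f:-3; rest ⊤}   OUT={f:-3; rest ⊤}
  B6:   IN={f:-3; rest ⊤}   OUT={f:6; rest ⊤}
  B7:   IN={f:6; rest ⊤}   OUT=(all ⊤)

Merge at B3: IN[B3] = OUT[B2] = {a: ⊤, b: ⊤, c: ⊤, d: ⊤, e: ⊤, f: -3}

Answer: {a: ⊤, b: ⊤, c: ⊤, d: ⊤, e: ⊤, f: -3}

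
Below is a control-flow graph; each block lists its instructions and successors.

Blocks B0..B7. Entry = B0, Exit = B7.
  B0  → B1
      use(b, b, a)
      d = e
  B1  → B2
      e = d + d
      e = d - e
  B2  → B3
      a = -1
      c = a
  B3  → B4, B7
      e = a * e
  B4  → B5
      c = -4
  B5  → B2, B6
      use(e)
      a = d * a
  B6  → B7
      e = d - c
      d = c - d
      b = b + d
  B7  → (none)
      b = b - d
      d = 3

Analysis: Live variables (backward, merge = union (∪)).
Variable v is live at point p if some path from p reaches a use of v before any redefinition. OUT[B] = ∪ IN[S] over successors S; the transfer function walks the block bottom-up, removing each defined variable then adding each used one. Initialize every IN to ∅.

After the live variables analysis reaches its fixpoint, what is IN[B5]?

Per-block solution:
  B0: | IN={a, b, e} | OUT={b, d}
  B1: | IN={b, d} | OUT={b, d, e}
  B2: | IN={b, d, e} | OUT={a, b, d, e}
  B3: | IN={a, b, d, e} | OUT={a, b, d, e}
  B4: | IN={a, b, d, e} | OUT={a, b, c, d, e}
  B5: | IN={a, b, c, d, e} | OUT={b, c, d, e}
  B6: | IN={b, c, d} | OUT={b, d}
  B7: | IN={b, d} | OUT={}

Merge at B5: OUT[B5] = IN[B2] ⊔ IN[B6] = {b, c, d, e}
Applying B5's transfer function to that OUT value gives IN[B5] (row B5 above).

Answer: {a, b, c, d, e}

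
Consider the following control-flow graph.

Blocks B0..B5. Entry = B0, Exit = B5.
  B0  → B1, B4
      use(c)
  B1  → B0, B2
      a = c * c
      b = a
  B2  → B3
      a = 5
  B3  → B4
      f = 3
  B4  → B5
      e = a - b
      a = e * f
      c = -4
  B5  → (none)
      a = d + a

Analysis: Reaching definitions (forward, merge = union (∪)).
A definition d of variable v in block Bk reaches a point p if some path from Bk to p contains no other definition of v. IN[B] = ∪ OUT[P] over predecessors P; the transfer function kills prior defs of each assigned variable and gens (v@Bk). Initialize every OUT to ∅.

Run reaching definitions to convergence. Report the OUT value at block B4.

Converged values:
  B0:  IN={a@B1, b@B1}  OUT={a@B1, b@B1}
  B1:  IN={a@B1, b@B1}  OUT={a@B1, b@B1}
  B2:  IN={a@B1, b@B1}  OUT={a@B2, b@B1}
  B3:  IN={a@B2, b@B1}  OUT={a@B2, b@B1, f@B3}
  B4:  IN={a@B1, a@B2, b@B1, f@B3}  OUT={a@B4, b@B1, c@B4, e@B4, f@B3}
  B5:  IN={a@B4, b@B1, c@B4, e@B4, f@B3}  OUT={a@B5, b@B1, c@B4, e@B4, f@B3}

Merge at B4: IN[B4] = OUT[B0] ⊔ OUT[B3] = {a@B1, a@B2, b@B1, f@B3}
Applying B4's transfer function to that IN value gives OUT[B4] (row B4 above).

Answer: {a@B4, b@B1, c@B4, e@B4, f@B3}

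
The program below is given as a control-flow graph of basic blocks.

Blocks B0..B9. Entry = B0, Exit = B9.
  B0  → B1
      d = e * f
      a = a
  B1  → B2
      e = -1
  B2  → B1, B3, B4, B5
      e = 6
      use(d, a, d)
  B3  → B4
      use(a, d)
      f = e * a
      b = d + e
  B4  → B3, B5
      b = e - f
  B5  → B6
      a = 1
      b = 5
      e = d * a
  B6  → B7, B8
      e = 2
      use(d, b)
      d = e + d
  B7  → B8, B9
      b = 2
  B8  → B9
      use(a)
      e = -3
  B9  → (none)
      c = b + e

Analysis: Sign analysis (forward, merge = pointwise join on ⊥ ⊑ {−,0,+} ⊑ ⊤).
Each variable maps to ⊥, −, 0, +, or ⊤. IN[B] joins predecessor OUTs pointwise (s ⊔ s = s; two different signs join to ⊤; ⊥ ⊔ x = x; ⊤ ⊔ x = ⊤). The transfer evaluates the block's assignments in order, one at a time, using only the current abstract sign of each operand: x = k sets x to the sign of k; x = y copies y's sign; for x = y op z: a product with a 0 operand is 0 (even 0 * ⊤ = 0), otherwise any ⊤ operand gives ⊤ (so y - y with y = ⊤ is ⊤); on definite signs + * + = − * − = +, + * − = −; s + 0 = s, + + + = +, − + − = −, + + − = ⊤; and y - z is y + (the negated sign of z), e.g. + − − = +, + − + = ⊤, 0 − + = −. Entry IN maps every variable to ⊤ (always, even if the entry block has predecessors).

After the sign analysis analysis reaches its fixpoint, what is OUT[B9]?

Converged values:
  B0:  IN=(all ⊤)  OUT=(all ⊤)
  B1:  IN=(all ⊤)  OUT={e:-; rest ⊤}
  B2:  IN={e:-; rest ⊤}  OUT={e:+; rest ⊤}
  B3:  IN={e:+; rest ⊤}  OUT={e:+; rest ⊤}
  B4:  IN={e:+; rest ⊤}  OUT={e:+; rest ⊤}
  B5:  IN={e:+; rest ⊤}  OUT={a:+, b:+; rest ⊤}
  B6:  IN={a:+, b:+; rest ⊤}  OUT={a:+, b:+, e:+; rest ⊤}
  B7:  IN={a:+, b:+, e:+; rest ⊤}  OUT={a:+, b:+, e:+; rest ⊤}
  B8:  IN={a:+, b:+, e:+; rest ⊤}  OUT={a:+, b:+, e:-; rest ⊤}
  B9:  IN={a:+, b:+; rest ⊤}  OUT={a:+, b:+; rest ⊤}

Merge at B9: IN[B9] = OUT[B7] ⊔ OUT[B8] = {a: +, b: +, c: ⊤, d: ⊤, e: ⊤, f: ⊤}
Applying B9's transfer function to that IN value gives OUT[B9] (row B9 above).

Answer: {a: +, b: +, c: ⊤, d: ⊤, e: ⊤, f: ⊤}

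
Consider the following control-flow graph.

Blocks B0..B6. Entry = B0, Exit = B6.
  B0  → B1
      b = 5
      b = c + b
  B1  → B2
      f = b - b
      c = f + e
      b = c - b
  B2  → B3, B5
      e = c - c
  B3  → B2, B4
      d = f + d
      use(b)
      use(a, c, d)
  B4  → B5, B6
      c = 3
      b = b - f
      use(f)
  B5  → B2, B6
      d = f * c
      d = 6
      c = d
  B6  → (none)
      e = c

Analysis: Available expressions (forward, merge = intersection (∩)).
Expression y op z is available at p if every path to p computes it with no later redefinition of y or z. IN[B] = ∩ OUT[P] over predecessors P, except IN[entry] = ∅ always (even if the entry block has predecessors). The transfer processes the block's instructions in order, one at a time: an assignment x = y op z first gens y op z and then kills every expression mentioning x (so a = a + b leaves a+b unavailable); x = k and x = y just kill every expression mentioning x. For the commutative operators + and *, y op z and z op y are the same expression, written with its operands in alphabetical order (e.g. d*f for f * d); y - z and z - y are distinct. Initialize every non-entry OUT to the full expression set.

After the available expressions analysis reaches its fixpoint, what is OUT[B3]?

Answer: {c-c}

Working:
Converged values:
  B0: | IN={} | OUT={}
  B1: | IN={} | OUT={e+f}
  B2: | IN={} | OUT={c-c}
  B3: | IN={c-c} | OUT={c-c}
  B4: | IN={c-c} | OUT={}
  B5: | IN={} | OUT={}
  B6: | IN={} | OUT={}

Merge at B3: IN[B3] = OUT[B2] = {c-c}
Applying B3's transfer function to that IN value gives OUT[B3] (row B3 above).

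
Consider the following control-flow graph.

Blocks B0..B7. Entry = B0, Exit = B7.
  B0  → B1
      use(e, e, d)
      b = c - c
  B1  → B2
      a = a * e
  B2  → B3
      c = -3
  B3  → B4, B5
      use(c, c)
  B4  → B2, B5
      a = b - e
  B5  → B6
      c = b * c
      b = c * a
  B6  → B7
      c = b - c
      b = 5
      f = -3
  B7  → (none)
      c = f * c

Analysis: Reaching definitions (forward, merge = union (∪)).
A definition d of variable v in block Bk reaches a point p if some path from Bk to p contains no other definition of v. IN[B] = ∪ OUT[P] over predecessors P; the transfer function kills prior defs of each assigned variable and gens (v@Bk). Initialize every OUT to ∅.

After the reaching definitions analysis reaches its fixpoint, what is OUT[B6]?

Per-block solution:
  B0:  IN={}  OUT={b@B0}
  B1:  IN={b@B0}  OUT={a@B1, b@B0}
  B2:  IN={a@B1, a@B4, b@B0, c@B2}  OUT={a@B1, a@B4, b@B0, c@B2}
  B3:  IN={a@B1, a@B4, b@B0, c@B2}  OUT={a@B1, a@B4, b@B0, c@B2}
  B4:  IN={a@B1, a@B4, b@B0, c@B2}  OUT={a@B4, b@B0, c@B2}
  B5:  IN={a@B1, a@B4, b@B0, c@B2}  OUT={a@B1, a@B4, b@B5, c@B5}
  B6:  IN={a@B1, a@B4, b@B5, c@B5}  OUT={a@B1, a@B4, b@B6, c@B6, f@B6}
  B7:  IN={a@B1, a@B4, b@B6, c@B6, f@B6}  OUT={a@B1, a@B4, b@B6, c@B7, f@B6}

Merge at B6: IN[B6] = OUT[B5] = {a@B1, a@B4, b@B5, c@B5}
Applying B6's transfer function to that IN value gives OUT[B6] (row B6 above).

Answer: {a@B1, a@B4, b@B6, c@B6, f@B6}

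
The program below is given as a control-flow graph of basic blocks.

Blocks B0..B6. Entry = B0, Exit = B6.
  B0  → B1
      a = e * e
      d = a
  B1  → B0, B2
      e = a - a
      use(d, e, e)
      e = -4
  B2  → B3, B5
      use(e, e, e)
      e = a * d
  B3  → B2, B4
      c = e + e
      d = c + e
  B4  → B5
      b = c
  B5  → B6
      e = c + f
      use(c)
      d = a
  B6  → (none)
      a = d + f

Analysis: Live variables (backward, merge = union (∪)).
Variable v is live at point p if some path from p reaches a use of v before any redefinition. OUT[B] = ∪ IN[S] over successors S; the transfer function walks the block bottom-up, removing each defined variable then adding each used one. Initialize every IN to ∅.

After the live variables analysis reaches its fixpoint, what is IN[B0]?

Fixpoint table:
  B0: | IN={c, e, f} | OUT={a, c, d, f}
  B1: | IN={a, c, d, f} | OUT={a, c, d, e, f}
  B2: | IN={a, c, d, e, f} | OUT={a, c, e, f}
  B3: | IN={a, e, f} | OUT={a, c, d, e, f}
  B4: | IN={a, c, f} | OUT={a, c, f}
  B5: | IN={a, c, f} | OUT={d, f}
  B6: | IN={d, f} | OUT={}

Merge at B0: OUT[B0] = IN[B1] = {a, c, d, f}
Applying B0's transfer function to that OUT value gives IN[B0] (row B0 above).

Answer: {c, e, f}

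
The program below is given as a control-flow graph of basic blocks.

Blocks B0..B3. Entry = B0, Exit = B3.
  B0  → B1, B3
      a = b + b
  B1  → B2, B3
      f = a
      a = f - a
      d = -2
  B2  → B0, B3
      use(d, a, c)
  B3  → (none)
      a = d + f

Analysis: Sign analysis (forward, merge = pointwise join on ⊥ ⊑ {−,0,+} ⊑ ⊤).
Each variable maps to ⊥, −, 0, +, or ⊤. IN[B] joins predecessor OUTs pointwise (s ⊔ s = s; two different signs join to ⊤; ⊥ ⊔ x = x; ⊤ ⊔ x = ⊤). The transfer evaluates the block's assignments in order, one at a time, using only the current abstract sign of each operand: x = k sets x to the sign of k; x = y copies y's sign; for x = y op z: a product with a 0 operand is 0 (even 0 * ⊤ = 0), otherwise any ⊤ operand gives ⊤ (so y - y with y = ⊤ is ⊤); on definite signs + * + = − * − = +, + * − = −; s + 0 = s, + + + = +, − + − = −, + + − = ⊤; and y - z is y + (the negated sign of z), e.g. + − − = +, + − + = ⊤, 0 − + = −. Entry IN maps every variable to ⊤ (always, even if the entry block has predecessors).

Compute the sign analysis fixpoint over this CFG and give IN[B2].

Fixpoint table:
  B0:   IN=(all ⊤)   OUT=(all ⊤)
  B1:   IN=(all ⊤)   OUT={d:-; rest ⊤}
  B2:   IN={d:-; rest ⊤}   OUT={d:-; rest ⊤}
  B3:   IN=(all ⊤)   OUT=(all ⊤)

Merge at B2: IN[B2] = OUT[B1] = {a: ⊤, b: ⊤, c: ⊤, d: -, e: ⊤, f: ⊤}

Answer: {a: ⊤, b: ⊤, c: ⊤, d: -, e: ⊤, f: ⊤}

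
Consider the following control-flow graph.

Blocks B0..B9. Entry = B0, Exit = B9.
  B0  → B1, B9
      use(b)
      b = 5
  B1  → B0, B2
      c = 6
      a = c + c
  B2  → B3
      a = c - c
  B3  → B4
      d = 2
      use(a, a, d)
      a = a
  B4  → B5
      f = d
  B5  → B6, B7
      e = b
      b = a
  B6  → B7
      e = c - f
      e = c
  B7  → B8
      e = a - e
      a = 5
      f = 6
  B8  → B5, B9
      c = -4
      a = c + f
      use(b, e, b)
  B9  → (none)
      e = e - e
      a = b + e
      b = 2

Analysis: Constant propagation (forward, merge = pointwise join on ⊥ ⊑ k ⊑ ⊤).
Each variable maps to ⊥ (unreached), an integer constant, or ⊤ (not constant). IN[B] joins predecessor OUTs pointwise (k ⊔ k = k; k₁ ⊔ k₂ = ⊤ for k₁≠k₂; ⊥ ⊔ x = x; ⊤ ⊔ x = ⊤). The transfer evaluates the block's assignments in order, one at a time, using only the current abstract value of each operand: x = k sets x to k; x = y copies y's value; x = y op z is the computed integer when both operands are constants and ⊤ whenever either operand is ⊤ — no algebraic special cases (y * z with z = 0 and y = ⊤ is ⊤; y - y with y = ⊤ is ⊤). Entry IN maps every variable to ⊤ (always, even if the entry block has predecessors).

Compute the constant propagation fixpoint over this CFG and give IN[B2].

Fixpoint table:
  B0: | IN=(all ⊤) | OUT={b:5; rest ⊤}
  B1: | IN={b:5; rest ⊤} | OUT={a:12, b:5, c:6; rest ⊤}
  B2: | IN={a:12, b:5, c:6; rest ⊤} | OUT={a:0, b:5, c:6; rest ⊤}
  B3: | IN={a:0, b:5, c:6; rest ⊤} | OUT={a:0, b:5, c:6, d:2; rest ⊤}
  B4: | IN={a:0, b:5, c:6, d:2; rest ⊤} | OUT={a:0, b:5, c:6, d:2, f:2; rest ⊤}
  B5: | IN={d:2; rest ⊤} | OUT={d:2; rest ⊤}
  B6: | IN={d:2; rest ⊤} | OUT={d:2; rest ⊤}
  B7: | IN={d:2; rest ⊤} | OUT={a:5, d:2, f:6; rest ⊤}
  B8: | IN={a:5, d:2, f:6; rest ⊤} | OUT={a:2, c:-4, d:2, f:6; rest ⊤}
  B9: | IN=(all ⊤) | OUT={b:2; rest ⊤}

Merge at B2: IN[B2] = OUT[B1] = {a: 12, b: 5, c: 6, d: ⊤, e: ⊤, f: ⊤}

Answer: {a: 12, b: 5, c: 6, d: ⊤, e: ⊤, f: ⊤}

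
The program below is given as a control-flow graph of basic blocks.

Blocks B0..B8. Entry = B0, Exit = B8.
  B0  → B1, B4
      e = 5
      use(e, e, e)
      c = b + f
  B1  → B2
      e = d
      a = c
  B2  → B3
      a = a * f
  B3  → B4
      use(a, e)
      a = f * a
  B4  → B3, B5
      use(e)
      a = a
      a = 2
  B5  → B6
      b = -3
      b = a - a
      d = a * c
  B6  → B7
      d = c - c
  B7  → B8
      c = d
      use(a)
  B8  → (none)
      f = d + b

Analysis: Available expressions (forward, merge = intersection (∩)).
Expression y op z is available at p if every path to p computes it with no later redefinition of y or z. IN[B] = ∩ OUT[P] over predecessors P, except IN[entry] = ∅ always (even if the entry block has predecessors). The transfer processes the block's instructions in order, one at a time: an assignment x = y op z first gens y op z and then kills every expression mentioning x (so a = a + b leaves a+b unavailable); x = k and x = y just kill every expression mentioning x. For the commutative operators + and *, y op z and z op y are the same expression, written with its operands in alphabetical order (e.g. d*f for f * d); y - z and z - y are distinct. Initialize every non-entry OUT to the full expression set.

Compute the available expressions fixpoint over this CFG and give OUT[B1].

Fixpoint table:
  B0: | IN={} | OUT={b+f}
  B1: | IN={b+f} | OUT={b+f}
  B2: | IN={b+f} | OUT={b+f}
  B3: | IN={b+f} | OUT={b+f}
  B4: | IN={b+f} | OUT={b+f}
  B5: | IN={b+f} | OUT={a*c, a-a}
  B6: | IN={a*c, a-a} | OUT={a*c, a-a, c-c}
  B7: | IN={a*c, a-a, c-c} | OUT={a-a}
  B8: | IN={a-a} | OUT={a-a, b+d}

Merge at B1: IN[B1] = OUT[B0] = {b+f}
Applying B1's transfer function to that IN value gives OUT[B1] (row B1 above).

Answer: {b+f}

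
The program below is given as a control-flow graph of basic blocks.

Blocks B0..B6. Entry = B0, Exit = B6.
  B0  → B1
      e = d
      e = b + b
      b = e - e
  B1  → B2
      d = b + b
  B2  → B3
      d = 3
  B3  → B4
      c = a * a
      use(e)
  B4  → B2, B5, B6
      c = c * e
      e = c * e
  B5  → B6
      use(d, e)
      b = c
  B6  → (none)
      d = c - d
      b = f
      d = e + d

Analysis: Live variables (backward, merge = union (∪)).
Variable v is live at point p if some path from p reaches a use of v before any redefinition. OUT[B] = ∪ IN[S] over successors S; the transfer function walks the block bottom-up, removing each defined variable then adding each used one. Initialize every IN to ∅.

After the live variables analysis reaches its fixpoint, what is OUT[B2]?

Answer: {a, d, e, f}

Trace:
Converged values:
  B0:   IN={a, b, d, f}   OUT={a, b, e, f}
  B1:   IN={a, b, e, f}   OUT={a, e, f}
  B2:   IN={a, e, f}   OUT={a, d, e, f}
  B3:   IN={a, d, e, f}   OUT={a, c, d, e, f}
  B4:   IN={a, c, d, e, f}   OUT={a, c, d, e, f}
  B5:   IN={c, d, e, f}   OUT={c, d, e, f}
  B6:   IN={c, d, e, f}   OUT={}

Merge at B2: OUT[B2] = IN[B3] = {a, d, e, f}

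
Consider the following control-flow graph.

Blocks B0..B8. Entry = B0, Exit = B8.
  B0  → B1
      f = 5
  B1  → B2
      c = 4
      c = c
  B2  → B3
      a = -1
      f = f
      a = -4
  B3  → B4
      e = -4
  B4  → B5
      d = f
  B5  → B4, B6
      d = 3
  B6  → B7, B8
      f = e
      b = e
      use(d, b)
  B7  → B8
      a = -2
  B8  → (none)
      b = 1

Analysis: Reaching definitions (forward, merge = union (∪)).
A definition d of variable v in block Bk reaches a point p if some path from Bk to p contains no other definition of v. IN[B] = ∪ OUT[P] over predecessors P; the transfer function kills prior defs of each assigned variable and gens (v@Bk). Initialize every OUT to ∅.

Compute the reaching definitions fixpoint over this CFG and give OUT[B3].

Answer: {a@B2, c@B1, e@B3, f@B2}

Derivation:
Fixpoint table:
  B0:  IN={}  OUT={f@B0}
  B1:  IN={f@B0}  OUT={c@B1, f@B0}
  B2:  IN={c@B1, f@B0}  OUT={a@B2, c@B1, f@B2}
  B3:  IN={a@B2, c@B1, f@B2}  OUT={a@B2, c@B1, e@B3, f@B2}
  B4:  IN={a@B2, c@B1, d@B5, e@B3, f@B2}  OUT={a@B2, c@B1, d@B4, e@B3, f@B2}
  B5:  IN={a@B2, c@B1, d@B4, e@B3, f@B2}  OUT={a@B2, c@B1, d@B5, e@B3, f@B2}
  B6:  IN={a@B2, c@B1, d@B5, e@B3, f@B2}  OUT={a@B2, b@B6, c@B1, d@B5, e@B3, f@B6}
  B7:  IN={a@B2, b@B6, c@B1, d@B5, e@B3, f@B6}  OUT={a@B7, b@B6, c@B1, d@B5, e@B3, f@B6}
  B8:  IN={a@B2, a@B7, b@B6, c@B1, d@B5, e@B3, f@B6}  OUT={a@B2, a@B7, b@B8, c@B1, d@B5, e@B3, f@B6}

Merge at B3: IN[B3] = OUT[B2] = {a@B2, c@B1, f@B2}
Applying B3's transfer function to that IN value gives OUT[B3] (row B3 above).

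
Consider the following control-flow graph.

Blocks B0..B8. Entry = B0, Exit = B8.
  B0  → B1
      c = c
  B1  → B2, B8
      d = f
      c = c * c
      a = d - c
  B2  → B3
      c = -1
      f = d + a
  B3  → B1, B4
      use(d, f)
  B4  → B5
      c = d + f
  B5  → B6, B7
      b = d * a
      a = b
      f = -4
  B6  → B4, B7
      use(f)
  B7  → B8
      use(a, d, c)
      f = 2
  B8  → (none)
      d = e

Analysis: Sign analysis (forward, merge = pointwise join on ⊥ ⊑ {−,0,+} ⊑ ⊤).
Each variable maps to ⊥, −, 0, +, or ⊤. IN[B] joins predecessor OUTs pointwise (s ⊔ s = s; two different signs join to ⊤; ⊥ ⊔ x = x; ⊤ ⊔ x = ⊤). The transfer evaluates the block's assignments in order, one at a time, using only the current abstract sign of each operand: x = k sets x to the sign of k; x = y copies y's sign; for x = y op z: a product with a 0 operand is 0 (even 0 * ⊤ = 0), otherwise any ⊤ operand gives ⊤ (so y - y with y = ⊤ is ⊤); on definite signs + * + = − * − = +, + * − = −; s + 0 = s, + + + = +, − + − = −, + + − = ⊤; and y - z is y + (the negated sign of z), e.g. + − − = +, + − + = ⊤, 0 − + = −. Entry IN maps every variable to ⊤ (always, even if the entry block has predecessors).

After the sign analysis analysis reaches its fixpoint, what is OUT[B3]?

Per-block solution:
  B0:  IN=(all ⊤)  OUT=(all ⊤)
  B1:  IN=(all ⊤)  OUT=(all ⊤)
  B2:  IN=(all ⊤)  OUT={c:-; rest ⊤}
  B3:  IN={c:-; rest ⊤}  OUT={c:-; rest ⊤}
  B4:  IN=(all ⊤)  OUT=(all ⊤)
  B5:  IN=(all ⊤)  OUT={f:-; rest ⊤}
  B6:  IN={f:-; rest ⊤}  OUT={f:-; rest ⊤}
  B7:  IN={f:-; rest ⊤}  OUT={f:+; rest ⊤}
  B8:  IN=(all ⊤)  OUT=(all ⊤)

Merge at B3: IN[B3] = OUT[B2] = {a: ⊤, b: ⊤, c: -, d: ⊤, e: ⊤, f: ⊤}
Applying B3's transfer function to that IN value gives OUT[B3] (row B3 above).

Answer: {a: ⊤, b: ⊤, c: -, d: ⊤, e: ⊤, f: ⊤}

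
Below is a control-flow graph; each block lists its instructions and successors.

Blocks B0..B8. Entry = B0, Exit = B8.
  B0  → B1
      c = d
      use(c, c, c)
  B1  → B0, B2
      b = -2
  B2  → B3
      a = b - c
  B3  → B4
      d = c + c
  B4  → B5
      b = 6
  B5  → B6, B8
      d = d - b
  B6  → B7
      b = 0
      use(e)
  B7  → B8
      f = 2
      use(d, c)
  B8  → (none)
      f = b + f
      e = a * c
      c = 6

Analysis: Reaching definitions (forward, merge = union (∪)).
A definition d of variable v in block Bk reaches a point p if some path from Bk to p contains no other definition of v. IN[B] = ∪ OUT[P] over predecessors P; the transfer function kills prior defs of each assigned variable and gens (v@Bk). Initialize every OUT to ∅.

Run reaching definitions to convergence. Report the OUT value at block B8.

Answer: {a@B2, b@B4, b@B6, c@B8, d@B5, e@B8, f@B8}

Derivation:
Per-block solution:
  B0: | IN={b@B1, c@B0} | OUT={b@B1, c@B0}
  B1: | IN={b@B1, c@B0} | OUT={b@B1, c@B0}
  B2: | IN={b@B1, c@B0} | OUT={a@B2, b@B1, c@B0}
  B3: | IN={a@B2, b@B1, c@B0} | OUT={a@B2, b@B1, c@B0, d@B3}
  B4: | IN={a@B2, b@B1, c@B0, d@B3} | OUT={a@B2, b@B4, c@B0, d@B3}
  B5: | IN={a@B2, b@B4, c@B0, d@B3} | OUT={a@B2, b@B4, c@B0, d@B5}
  B6: | IN={a@B2, b@B4, c@B0, d@B5} | OUT={a@B2, b@B6, c@B0, d@B5}
  B7: | IN={a@B2, b@B6, c@B0, d@B5} | OUT={a@B2, b@B6, c@B0, d@B5, f@B7}
  B8: | IN={a@B2, b@B4, b@B6, c@B0, d@B5, f@B7} | OUT={a@B2, b@B4, b@B6, c@B8, d@B5, e@B8, f@B8}

Merge at B8: IN[B8] = OUT[B5] ⊔ OUT[B7] = {a@B2, b@B4, b@B6, c@B0, d@B5, f@B7}
Applying B8's transfer function to that IN value gives OUT[B8] (row B8 above).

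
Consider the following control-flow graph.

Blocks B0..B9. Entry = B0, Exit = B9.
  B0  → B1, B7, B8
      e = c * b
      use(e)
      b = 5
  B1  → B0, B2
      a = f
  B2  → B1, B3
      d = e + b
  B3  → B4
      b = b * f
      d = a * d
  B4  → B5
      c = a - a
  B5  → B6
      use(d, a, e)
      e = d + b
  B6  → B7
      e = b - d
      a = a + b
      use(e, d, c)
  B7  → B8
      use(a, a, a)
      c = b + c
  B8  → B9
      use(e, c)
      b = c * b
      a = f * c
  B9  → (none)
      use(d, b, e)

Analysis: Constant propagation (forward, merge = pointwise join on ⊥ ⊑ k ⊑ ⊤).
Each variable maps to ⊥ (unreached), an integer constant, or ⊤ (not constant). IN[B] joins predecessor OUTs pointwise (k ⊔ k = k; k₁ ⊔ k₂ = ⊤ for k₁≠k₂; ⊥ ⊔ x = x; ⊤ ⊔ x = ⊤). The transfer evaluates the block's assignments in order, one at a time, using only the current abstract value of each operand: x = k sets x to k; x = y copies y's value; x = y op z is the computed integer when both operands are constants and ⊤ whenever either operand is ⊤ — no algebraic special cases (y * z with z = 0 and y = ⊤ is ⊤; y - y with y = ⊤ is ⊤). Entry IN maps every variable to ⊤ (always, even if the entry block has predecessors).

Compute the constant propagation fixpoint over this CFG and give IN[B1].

Answer: {a: ⊤, b: 5, c: ⊤, d: ⊤, e: ⊤, f: ⊤}

Working:
Per-block solution:
  B0: | IN=(all ⊤) | OUT={b:5; rest ⊤}
  B1: | IN={b:5; rest ⊤} | OUT={b:5; rest ⊤}
  B2: | IN={b:5; rest ⊤} | OUT={b:5; rest ⊤}
  B3: | IN={b:5; rest ⊤} | OUT=(all ⊤)
  B4: | IN=(all ⊤) | OUT=(all ⊤)
  B5: | IN=(all ⊤) | OUT=(all ⊤)
  B6: | IN=(all ⊤) | OUT=(all ⊤)
  B7: | IN=(all ⊤) | OUT=(all ⊤)
  B8: | IN=(all ⊤) | OUT=(all ⊤)
  B9: | IN=(all ⊤) | OUT=(all ⊤)

Merge at B1: IN[B1] = OUT[B0] ⊔ OUT[B2] = {a: ⊤, b: 5, c: ⊤, d: ⊤, e: ⊤, f: ⊤}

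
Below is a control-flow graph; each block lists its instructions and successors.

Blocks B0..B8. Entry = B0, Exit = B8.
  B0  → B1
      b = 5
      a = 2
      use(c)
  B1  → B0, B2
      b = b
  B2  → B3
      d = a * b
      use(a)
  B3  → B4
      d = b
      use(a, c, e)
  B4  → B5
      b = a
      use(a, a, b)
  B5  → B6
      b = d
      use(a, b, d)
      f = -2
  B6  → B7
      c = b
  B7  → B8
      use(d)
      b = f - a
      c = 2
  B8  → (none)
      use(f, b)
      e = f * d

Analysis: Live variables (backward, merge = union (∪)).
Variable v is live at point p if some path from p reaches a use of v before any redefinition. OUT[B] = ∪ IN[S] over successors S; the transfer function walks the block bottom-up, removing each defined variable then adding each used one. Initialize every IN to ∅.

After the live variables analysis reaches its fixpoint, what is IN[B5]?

Converged values:
  B0: | IN={c, e} | OUT={a, b, c, e}
  B1: | IN={a, b, c, e} | OUT={a, b, c, e}
  B2: | IN={a, b, c, e} | OUT={a, b, c, e}
  B3: | IN={a, b, c, e} | OUT={a, d}
  B4: | IN={a, d} | OUT={a, d}
  B5: | IN={a, d} | OUT={a, b, d, f}
  B6: | IN={a, b, d, f} | OUT={a, d, f}
  B7: | IN={a, d, f} | OUT={b, d, f}
  B8: | IN={b, d, f} | OUT={}

Merge at B5: OUT[B5] = IN[B6] = {a, b, d, f}
Applying B5's transfer function to that OUT value gives IN[B5] (row B5 above).

Answer: {a, d}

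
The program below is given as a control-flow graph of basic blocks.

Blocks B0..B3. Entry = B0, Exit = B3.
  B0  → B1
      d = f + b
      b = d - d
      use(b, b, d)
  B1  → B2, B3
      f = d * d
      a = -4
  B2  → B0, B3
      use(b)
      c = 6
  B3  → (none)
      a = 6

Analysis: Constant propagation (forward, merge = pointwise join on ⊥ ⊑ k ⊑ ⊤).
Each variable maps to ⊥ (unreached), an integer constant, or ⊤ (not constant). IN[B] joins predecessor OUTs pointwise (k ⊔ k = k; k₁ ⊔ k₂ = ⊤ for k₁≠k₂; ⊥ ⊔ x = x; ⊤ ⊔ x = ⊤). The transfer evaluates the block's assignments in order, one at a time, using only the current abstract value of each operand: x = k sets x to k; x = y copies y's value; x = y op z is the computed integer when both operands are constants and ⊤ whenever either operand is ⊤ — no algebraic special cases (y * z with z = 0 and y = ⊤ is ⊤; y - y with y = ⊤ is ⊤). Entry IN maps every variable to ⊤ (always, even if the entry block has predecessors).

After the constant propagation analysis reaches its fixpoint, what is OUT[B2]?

Converged values:
  B0:  IN=(all ⊤)  OUT=(all ⊤)
  B1:  IN=(all ⊤)  OUT={a:-4; rest ⊤}
  B2:  IN={a:-4; rest ⊤}  OUT={a:-4, c:6; rest ⊤}
  B3:  IN={a:-4; rest ⊤}  OUT={a:6; rest ⊤}

Merge at B2: IN[B2] = OUT[B1] = {a: -4, b: ⊤, c: ⊤, d: ⊤, e: ⊤, f: ⊤}
Applying B2's transfer function to that IN value gives OUT[B2] (row B2 above).

Answer: {a: -4, b: ⊤, c: 6, d: ⊤, e: ⊤, f: ⊤}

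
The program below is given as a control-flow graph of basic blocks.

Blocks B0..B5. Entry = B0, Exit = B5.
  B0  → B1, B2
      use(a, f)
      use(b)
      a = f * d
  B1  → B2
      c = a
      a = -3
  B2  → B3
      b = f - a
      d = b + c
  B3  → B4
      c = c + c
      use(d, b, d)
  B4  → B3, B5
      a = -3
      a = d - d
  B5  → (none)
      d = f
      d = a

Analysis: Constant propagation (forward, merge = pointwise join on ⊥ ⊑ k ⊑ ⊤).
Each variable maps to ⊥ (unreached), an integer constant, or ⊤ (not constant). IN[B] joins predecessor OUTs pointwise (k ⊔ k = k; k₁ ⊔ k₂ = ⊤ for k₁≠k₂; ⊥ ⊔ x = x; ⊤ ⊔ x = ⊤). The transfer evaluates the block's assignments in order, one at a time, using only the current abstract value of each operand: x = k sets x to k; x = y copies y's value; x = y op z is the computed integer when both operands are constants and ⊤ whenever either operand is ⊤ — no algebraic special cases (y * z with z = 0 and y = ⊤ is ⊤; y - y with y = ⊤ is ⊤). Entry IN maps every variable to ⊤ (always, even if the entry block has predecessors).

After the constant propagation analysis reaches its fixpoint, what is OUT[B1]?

Fixpoint table:
  B0:   IN=(all ⊤)   OUT=(all ⊤)
  B1:   IN=(all ⊤)   OUT={a:-3; rest ⊤}
  B2:   IN=(all ⊤)   OUT=(all ⊤)
  B3:   IN=(all ⊤)   OUT=(all ⊤)
  B4:   IN=(all ⊤)   OUT=(all ⊤)
  B5:   IN=(all ⊤)   OUT=(all ⊤)

Merge at B1: IN[B1] = OUT[B0] = {a: ⊤, b: ⊤, c: ⊤, d: ⊤, e: ⊤, f: ⊤}
Applying B1's transfer function to that IN value gives OUT[B1] (row B1 above).

Answer: {a: -3, b: ⊤, c: ⊤, d: ⊤, e: ⊤, f: ⊤}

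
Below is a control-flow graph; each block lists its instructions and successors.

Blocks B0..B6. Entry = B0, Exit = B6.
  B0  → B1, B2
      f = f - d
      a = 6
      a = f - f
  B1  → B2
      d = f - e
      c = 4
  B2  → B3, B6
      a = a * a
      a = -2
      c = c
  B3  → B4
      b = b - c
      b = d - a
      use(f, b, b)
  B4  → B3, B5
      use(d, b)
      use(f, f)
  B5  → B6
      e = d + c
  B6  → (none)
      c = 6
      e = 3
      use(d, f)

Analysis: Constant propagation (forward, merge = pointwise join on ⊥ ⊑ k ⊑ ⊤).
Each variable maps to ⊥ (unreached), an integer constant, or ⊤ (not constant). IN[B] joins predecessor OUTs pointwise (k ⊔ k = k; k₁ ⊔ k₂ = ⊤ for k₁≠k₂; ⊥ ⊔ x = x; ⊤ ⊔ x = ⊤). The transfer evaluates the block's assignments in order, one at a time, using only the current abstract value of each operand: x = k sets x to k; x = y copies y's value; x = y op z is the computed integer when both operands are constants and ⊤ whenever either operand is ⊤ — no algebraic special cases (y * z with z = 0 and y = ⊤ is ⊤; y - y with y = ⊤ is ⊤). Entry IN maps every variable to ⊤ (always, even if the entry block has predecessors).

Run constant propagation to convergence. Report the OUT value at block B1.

Fixpoint table:
  B0: | IN=(all ⊤) | OUT=(all ⊤)
  B1: | IN=(all ⊤) | OUT={c:4; rest ⊤}
  B2: | IN=(all ⊤) | OUT={a:-2; rest ⊤}
  B3: | IN={a:-2; rest ⊤} | OUT={a:-2; rest ⊤}
  B4: | IN={a:-2; rest ⊤} | OUT={a:-2; rest ⊤}
  B5: | IN={a:-2; rest ⊤} | OUT={a:-2; rest ⊤}
  B6: | IN={a:-2; rest ⊤} | OUT={a:-2, c:6, e:3; rest ⊤}

Merge at B1: IN[B1] = OUT[B0] = {a: ⊤, b: ⊤, c: ⊤, d: ⊤, e: ⊤, f: ⊤}
Applying B1's transfer function to that IN value gives OUT[B1] (row B1 above).

Answer: {a: ⊤, b: ⊤, c: 4, d: ⊤, e: ⊤, f: ⊤}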